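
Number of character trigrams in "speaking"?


Word: "speaking" (length 8)
Number of 3-grams = length - 3 + 1 = 8 - 3 + 1
= 6


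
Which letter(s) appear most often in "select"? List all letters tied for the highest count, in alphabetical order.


Word: "select"
Letter counts:
  'c': 1
  'e': 2
  'l': 1
  's': 1
  't': 1
Maximum count = 2
Most frequent = 'e' (2 times each)


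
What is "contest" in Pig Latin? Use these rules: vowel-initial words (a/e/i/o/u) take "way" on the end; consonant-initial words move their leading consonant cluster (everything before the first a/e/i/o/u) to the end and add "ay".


Word: "contest"
Starts with consonant(s) → move to end, add 'ay'
Consonant cluster: "c"
Pig Latin = "ontestcay"


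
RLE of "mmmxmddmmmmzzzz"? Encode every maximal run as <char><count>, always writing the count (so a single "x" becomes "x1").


String: "mmmxmddmmmmzzzz"
Scanning for consecutive runs:
  'm' x 3
  'x' x 1
  'm' x 1
  'd' x 2
  'm' x 4
  'z' x 4
RLE = "m3x1m1d2m4z4"


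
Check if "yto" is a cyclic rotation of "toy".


Word: "toy", Candidate: "yto"
Method: check if candidate is substring of word+word
"toytoy" contains "yto"? Yes
Is rotation = Yes


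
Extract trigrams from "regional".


Word: "regional" (length 8)
Number of trigrams = 8 - 3 + 1 = 6
  Position 0: "reg"
  Position 1: "egi"
  Position 2: "gio"
  Position 3: "ion"
  Position 4: "ona"
  Position 5: "nal"
Trigrams = "reg", "egi", "gio", "ion", "ona", "nal"


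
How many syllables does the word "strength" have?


Word: "strength"
Syllable breakdown: strength
Counting: 1 part
= 1 syllable


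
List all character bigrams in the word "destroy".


Word: "destroy" (length 7)
Number of bigrams = 7 - 2 + 1 = 6
  Position 0: "de"
  Position 1: "es"
  Position 2: "st"
  Position 3: "tr"
  Position 4: "ro"
  Position 5: "oy"
Bigrams = "de", "es", "st", "tr", "ro", "oy"


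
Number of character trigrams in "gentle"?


Word: "gentle" (length 6)
Number of 3-grams = length - 3 + 1 = 6 - 3 + 1
= 4


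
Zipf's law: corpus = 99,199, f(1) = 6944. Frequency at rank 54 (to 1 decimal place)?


Zipf's law: f(r) = f(1) / r
f(1) = 6944
f(54) = 6944 / 54
= 128.6 occurrences


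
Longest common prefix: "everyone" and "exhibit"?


Word 1: "everyone"
Word 2: "exhibit"
Comparing from start:
  Pos 0: 'e' == 'e'
  Pos 1: 'v' != 'x' (stop)
LCP = "e" (length 1)


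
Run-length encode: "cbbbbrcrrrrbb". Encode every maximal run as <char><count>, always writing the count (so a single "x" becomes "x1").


String: "cbbbbrcrrrrbb"
Scanning for consecutive runs:
  'c' x 1
  'b' x 4
  'r' x 1
  'c' x 1
  'r' x 4
  'b' x 2
RLE = "c1b4r1c1r4b2"


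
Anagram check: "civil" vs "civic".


Word 1: "civil" → sorted: ciilv
Word 2: "civic" → sorted: cciiv
Same letters? ciilv != cciiv
Anagram = No


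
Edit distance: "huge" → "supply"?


Word 1: "huge" (length 4)
Word 2: "supply" (length 6)
One optimal edit sequence (insert/delete/substitute each cost 1):
  1. substitute 'h' -> 's'  (+1)
  2. keep 'u'
  3. insert 'p'  (+1)
  4. insert 'p'  (+1)
  5. substitute 'g' -> 'l'  (+1)
  6. substitute 'e' -> 'y'  (+1)
Total edit operations: 5
Edit distance = 5


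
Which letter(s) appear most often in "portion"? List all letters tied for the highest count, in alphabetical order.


Word: "portion"
Letter counts:
  'i': 1
  'n': 1
  'o': 2
  'p': 1
  'r': 1
  't': 1
Maximum count = 2
Most frequent = 'o' (2 times each)


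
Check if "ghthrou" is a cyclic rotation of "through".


Word: "through", Candidate: "ghthrou"
Method: check if candidate is substring of word+word
"throughthrough" contains "ghthrou"? Yes
Is rotation = Yes


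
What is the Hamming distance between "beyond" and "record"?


Comparing character by character (same length = 6):
  Pos 0: 'b' vs 'r' !=
  Pos 1: 'e' vs 'e' =
  Pos 2: 'y' vs 'c' !=
  Pos 3: 'o' vs 'o' =
  Pos 4: 'n' vs 'r' !=
  Pos 5: 'd' vs 'd' =
Hamming distance = 3


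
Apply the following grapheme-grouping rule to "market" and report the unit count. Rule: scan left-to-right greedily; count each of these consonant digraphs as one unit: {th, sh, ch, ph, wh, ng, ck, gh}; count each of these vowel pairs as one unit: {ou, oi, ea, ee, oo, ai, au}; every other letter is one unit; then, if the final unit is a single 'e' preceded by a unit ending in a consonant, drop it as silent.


Word: "market" (6 letters)
Left-to-right scan:
  (1) 'm' (letter)
  (2) 'a' (letter)
  (3) 'r' (letter)
  (4) 'k' (letter)
  (5) 'e' (letter)
  (6) 't' (letter)
Units from scan: 6
Sound units = 6 units


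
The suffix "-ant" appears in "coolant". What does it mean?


Suffix: -ant
As in: coolant -> cool + -ant
Meaning = one who / that which


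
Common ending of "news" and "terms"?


Word 1: "news"
Word 2: "terms"
Comparing from end:
  Pos -1: 's' == 's'
  Pos -2: 'w' != 'm' (stop)
LCS = "s" (length 1)


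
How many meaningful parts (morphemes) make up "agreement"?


Word: "agreement"
Morphemes: agree + -ment
Each morpheme carries meaning
= 2 morphemes


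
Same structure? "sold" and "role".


Pattern of "sold": [0, 1, 2, 3]
Pattern of "role": [0, 1, 2, 3]
Patterns match
Same pattern = Yes


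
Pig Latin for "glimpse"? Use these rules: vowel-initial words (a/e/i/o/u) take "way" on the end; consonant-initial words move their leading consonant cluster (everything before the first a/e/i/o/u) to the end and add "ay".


Word: "glimpse"
Starts with consonant(s) → move to end, add 'ay'
Consonant cluster: "gl"
Pig Latin = "impseglay"


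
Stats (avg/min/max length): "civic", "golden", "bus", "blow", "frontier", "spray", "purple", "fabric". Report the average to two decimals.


Lengths: "civic"=5, "golden"=6, "bus"=3, "blow"=4, "frontier"=8, "spray"=5, "purple"=6, "fabric"=6
Sum = 43, Count = 8
Average = 43/8 = 5.38
= avg=5.38, min=3, max=8


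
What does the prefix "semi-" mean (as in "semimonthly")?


Prefix: semi-
As in: semimonthly -> semi- + monthly
Meaning = half


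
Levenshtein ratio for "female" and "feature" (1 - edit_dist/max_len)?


Word 1: "female" (length 6)
Word 2: "feature" (length 7)
One optimal edit sequence:
  1. keep 'f'
  2. keep 'e'
  3. insert 'a'  (+1)
  4. substitute 'm' -> 't'  (+1)
  5. substitute 'a' -> 'u'  (+1)
  6. substitute 'l' -> 'r'  (+1)
  7. keep 'e'
Edit distance = 4
Max length = max(6, 7) = 7
Similarity = 1 - 4/7
= 0.4286


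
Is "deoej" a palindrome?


Word: "deoej"
Reversed: "jeoed"
Forward == Backward? deoej != jeoed
Palindrome = No


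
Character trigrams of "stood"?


Word: "stood" (length 5)
Number of trigrams = 5 - 3 + 1 = 3
  Position 0: "sto"
  Position 1: "too"
  Position 2: "ood"
Trigrams = "sto", "too", "ood"


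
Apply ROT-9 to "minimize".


Word: "minimize"
Shift: 9
Each letter → (letter + shift) mod 26:
  'm' (12) + 9 = 21 → 'v'
  'i' (8) + 9 = 17 → 'r'
  'n' (13) + 9 = 22 → 'w'
  'i' (8) + 9 = 17 → 'r'
  'm' (12) + 9 = 21 → 'v'
  'i' (8) + 9 = 17 → 'r'
  'z' (25) + 9 = 8 → 'i'
  'e' (4) + 9 = 13 → 'n'
Result = "vrwrvrin"


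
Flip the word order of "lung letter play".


Original: "lung letter play"
Words (1..n): lung | letter | play
Reversed (n..1): play | letter | lung
Result = "play letter lung"


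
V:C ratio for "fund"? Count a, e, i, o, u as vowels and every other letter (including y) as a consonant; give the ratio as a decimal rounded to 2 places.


Word: "fund"
Vowels (a,e,i,o,u): 1
Consonants: 3
Ratio = 1/3
= 0.33


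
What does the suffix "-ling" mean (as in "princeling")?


Suffix: -ling
Example: princeling (prince + -ling)
Meaning = small / young


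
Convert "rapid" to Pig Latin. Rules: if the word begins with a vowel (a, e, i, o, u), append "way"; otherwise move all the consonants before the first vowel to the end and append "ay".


Word: "rapid"
Starts with consonant(s) → move to end, add 'ay'
Consonant cluster: "r"
Pig Latin = "apidray"


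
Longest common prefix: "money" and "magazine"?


Word 1: "money"
Word 2: "magazine"
Comparing from start:
  Pos 0: 'm' == 'm'
  Pos 1: 'o' != 'a' (stop)
LCP = "m" (length 1)


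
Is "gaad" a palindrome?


Word: "gaad"
Reversed: "daag"
Forward == Backward? gaad != daag
Palindrome = No


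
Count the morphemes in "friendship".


Word: "friendship"
Morphemes: friend / -ship
Each morpheme carries meaning
= 2 morphemes


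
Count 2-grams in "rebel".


Word: "rebel" (length 5)
Number of 2-grams = length - 2 + 1 = 5 - 2 + 1
= 4


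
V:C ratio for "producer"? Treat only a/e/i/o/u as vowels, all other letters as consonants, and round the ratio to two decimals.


Word: "producer"
Vowels (a,e,i,o,u): 3
Consonants: 5
Ratio = 3/5
= 0.60


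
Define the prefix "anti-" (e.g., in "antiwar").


Prefix: anti-
As in: antiwar -> anti- + war
Meaning = against


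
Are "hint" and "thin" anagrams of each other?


Word 1: "hint" → sorted: hint
Word 2: "thin" → sorted: hint
Same letters? hint == hint
Anagram = Yes


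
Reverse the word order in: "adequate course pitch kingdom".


Original: "adequate course pitch kingdom"
Words (1..n): adequate | course | pitch | kingdom
Reversed (n..1): kingdom | pitch | course | adequate
Result = "kingdom pitch course adequate"


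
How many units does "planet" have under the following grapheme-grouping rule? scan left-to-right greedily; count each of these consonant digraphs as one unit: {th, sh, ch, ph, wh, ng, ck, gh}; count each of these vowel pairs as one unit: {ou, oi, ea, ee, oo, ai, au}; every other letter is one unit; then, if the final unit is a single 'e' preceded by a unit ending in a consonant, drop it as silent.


Word: "planet" (6 letters)
Left-to-right scan:
  1. 'p' (letter)
  2. 'l' (letter)
  3. 'a' (letter)
  4. 'n' (letter)
  5. 'e' (letter)
  6. 't' (letter)
Units from scan: 6
Sound units = 6 units


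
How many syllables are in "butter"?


Word: "butter"
Syllable breakdown: but-ter
Counting: 2 parts
= 2 syllables


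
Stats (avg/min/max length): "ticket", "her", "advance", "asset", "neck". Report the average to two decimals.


Lengths: "ticket"=6, "her"=3, "advance"=7, "asset"=5, "neck"=4
Sum = 25, Count = 5
Average = 25/5 = 5.00
= avg=5.00, min=3, max=7


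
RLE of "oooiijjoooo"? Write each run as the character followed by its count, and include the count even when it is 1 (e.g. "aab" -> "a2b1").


String: "oooiijjoooo"
Scanning for consecutive runs:
  'o' x 3
  'i' x 2
  'j' x 2
  'o' x 4
RLE = "o3i2j2o4"


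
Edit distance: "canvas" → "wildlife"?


Word 1: "canvas" (length 6)
Word 2: "wildlife" (length 8)
One optimal edit sequence (insert/delete/substitute each cost 1):
  1. insert 'w'  (+1)
  2. insert 'i'  (+1)
  3. substitute 'c' -> 'l'  (+1)
  4. substitute 'a' -> 'd'  (+1)
  5. substitute 'n' -> 'l'  (+1)
  6. substitute 'v' -> 'i'  (+1)
  7. substitute 'a' -> 'f'  (+1)
  8. substitute 's' -> 'e'  (+1)
Total edit operations: 8
Edit distance = 8


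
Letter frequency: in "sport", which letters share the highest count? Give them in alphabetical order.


Word: "sport"
Letter counts:
  'o': 1
  'p': 1
  'r': 1
  's': 1
  't': 1
Maximum count = 1
Most frequent = 'o', 'p', 'r', 's', 't' (1 time each)


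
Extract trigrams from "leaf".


Word: "leaf" (length 4)
Number of trigrams = 4 - 3 + 1 = 2
  Position 0: "lea"
  Position 1: "eaf"
Trigrams = "lea", "eaf"


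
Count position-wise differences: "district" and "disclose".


Comparing character by character (same length = 8):
  Pos 0: 'd' vs 'd' =
  Pos 1: 'i' vs 'i' =
  Pos 2: 's' vs 's' =
  Pos 3: 't' vs 'c' !=
  Pos 4: 'r' vs 'l' !=
  Pos 5: 'i' vs 'o' !=
  Pos 6: 'c' vs 's' !=
  Pos 7: 't' vs 'e' !=
Hamming distance = 5


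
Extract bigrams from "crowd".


Word: "crowd" (length 5)
Number of bigrams = 5 - 2 + 1 = 4
  Position 0: "cr"
  Position 1: "ro"
  Position 2: "ow"
  Position 3: "wd"
Bigrams = "cr", "ro", "ow", "wd"


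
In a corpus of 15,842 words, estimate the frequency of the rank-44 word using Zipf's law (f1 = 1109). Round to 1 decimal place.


Zipf's law: f(r) = f(1) / r
f(1) = 1109
f(44) = 1109 / 44
= 25.2 occurrences


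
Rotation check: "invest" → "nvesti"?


Word: "invest", Candidate: "nvesti"
Method: check if candidate is substring of word+word
"investinvest" contains "nvesti"? Yes
Is rotation = Yes


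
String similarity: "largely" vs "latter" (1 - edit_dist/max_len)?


Word 1: "largely" (length 7)
Word 2: "latter" (length 6)
One optimal edit sequence:
  1. keep 'l'
  2. keep 'a'
  3. substitute 'r' -> 't'  (+1)
  4. substitute 'g' -> 't'  (+1)
  5. keep 'e'
  6. delete 'l'  (+1)
  7. substitute 'y' -> 'r'  (+1)
Edit distance = 4
Max length = max(7, 6) = 7
Similarity = 1 - 4/7
= 0.4286


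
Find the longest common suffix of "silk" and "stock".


Word 1: "silk"
Word 2: "stock"
Comparing from end:
  Pos -1: 'k' == 'k'
  Pos -2: 'l' != 'c' (stop)
LCS = "k" (length 1)


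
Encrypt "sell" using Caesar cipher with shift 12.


Word: "sell"
Shift: 12
Each letter → (letter + shift) mod 26:
  's' (18) + 12 = 4 → 'e'
  'e' (4) + 12 = 16 → 'q'
  'l' (11) + 12 = 23 → 'x'
  'l' (11) + 12 = 23 → 'x'
Result = "eqxx"


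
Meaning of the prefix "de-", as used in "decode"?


Prefix: de-
As in: decode -> de- + code
Meaning = remove / reverse


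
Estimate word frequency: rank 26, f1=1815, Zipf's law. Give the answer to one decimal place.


Zipf's law: f(r) = f(1) / r
f(1) = 1815
f(26) = 1815 / 26
= 69.8 occurrences


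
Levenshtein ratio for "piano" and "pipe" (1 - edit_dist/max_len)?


Word 1: "piano" (length 5)
Word 2: "pipe" (length 4)
One optimal edit sequence:
  1. keep 'p'
  2. keep 'i'
  3. delete 'a'  (+1)
  4. substitute 'n' -> 'p'  (+1)
  5. substitute 'o' -> 'e'  (+1)
Edit distance = 3
Max length = max(5, 4) = 5
Similarity = 1 - 3/5
= 0.4000


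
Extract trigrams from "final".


Word: "final" (length 5)
Number of trigrams = 5 - 3 + 1 = 3
  Position 0: "fin"
  Position 1: "ina"
  Position 2: "nal"
Trigrams = "fin", "ina", "nal"


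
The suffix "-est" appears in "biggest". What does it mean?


Suffix: -est
Example: biggest (big + -est, with a spelling change)
Meaning = most


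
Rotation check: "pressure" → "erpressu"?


Word: "pressure", Candidate: "erpressu"
Method: check if candidate is substring of word+word
"pressurepressure" contains "erpressu"? No
Is rotation = No


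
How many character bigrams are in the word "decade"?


Word: "decade" (length 6)
Number of 2-grams = length - 2 + 1 = 6 - 2 + 1
= 5


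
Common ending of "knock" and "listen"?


Word 1: "knock"
Word 2: "listen"
Comparing from end:
  Pos -1: 'k' != 'n' (stop)
LCS = "" (length 0)


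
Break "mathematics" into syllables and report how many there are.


Word: "mathematics"
Syllable breakdown: math | e | mat | ics
Counting: 4 parts
= 4 syllables


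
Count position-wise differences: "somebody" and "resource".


Comparing character by character (same length = 8):
  Pos 0: 's' vs 'r' !=
  Pos 1: 'o' vs 'e' !=
  Pos 2: 'm' vs 's' !=
  Pos 3: 'e' vs 'o' !=
  Pos 4: 'b' vs 'u' !=
  Pos 5: 'o' vs 'r' !=
  Pos 6: 'd' vs 'c' !=
  Pos 7: 'y' vs 'e' !=
Hamming distance = 8


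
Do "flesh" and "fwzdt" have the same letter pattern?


Pattern of "flesh": [0, 1, 2, 3, 4]
Pattern of "fwzdt": [0, 1, 2, 3, 4]
Patterns match
Same pattern = Yes


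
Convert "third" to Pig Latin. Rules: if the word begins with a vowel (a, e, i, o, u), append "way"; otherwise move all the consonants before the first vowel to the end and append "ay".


Word: "third"
Starts with consonant(s) → move to end, add 'ay'
Consonant cluster: "th"
Pig Latin = "irdthay"


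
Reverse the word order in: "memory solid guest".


Original: "memory solid guest"
Words (1..n): memory | solid | guest
Reversed (n..1): guest | solid | memory
Result = "guest solid memory"


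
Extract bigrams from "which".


Word: "which" (length 5)
Number of bigrams = 5 - 2 + 1 = 4
  Position 0: "wh"
  Position 1: "hi"
  Position 2: "ic"
  Position 3: "ch"
Bigrams = "wh", "hi", "ic", "ch"


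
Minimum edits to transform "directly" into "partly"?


Word 1: "directly" (length 8)
Word 2: "partly" (length 6)
One optimal edit sequence (insert/delete/substitute each cost 1):
  1. substitute 'd' -> 'p'  (+1)
  2. substitute 'i' -> 'a'  (+1)
  3. keep 'r'
  4. delete 'e'  (+1)
  5. delete 'c'  (+1)
  6. keep 't'
  7. keep 'l'
  8. keep 'y'
Total edit operations: 4
Edit distance = 4


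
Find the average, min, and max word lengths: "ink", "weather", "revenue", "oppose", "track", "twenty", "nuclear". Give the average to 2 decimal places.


Lengths: "ink"=3, "weather"=7, "revenue"=7, "oppose"=6, "track"=5, "twenty"=6, "nuclear"=7
Sum = 41, Count = 7
Average = 41/7 = 5.86
= avg=5.86, min=3, max=7


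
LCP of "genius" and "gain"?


Word 1: "genius"
Word 2: "gain"
Comparing from start:
  Pos 0: 'g' == 'g'
  Pos 1: 'e' != 'a' (stop)
LCP = "g" (length 1)


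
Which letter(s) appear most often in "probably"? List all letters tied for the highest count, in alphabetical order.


Word: "probably"
Letter counts:
  'a': 1
  'b': 2
  'l': 1
  'o': 1
  'p': 1
  'r': 1
  'y': 1
Maximum count = 2
Most frequent = 'b' (2 times each)


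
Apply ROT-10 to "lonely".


Word: "lonely"
Shift: 10
Each letter → (letter + shift) mod 26:
  'l' (11) + 10 = 21 → 'v'
  'o' (14) + 10 = 24 → 'y'
  'n' (13) + 10 = 23 → 'x'
  'e' (4) + 10 = 14 → 'o'
  'l' (11) + 10 = 21 → 'v'
  'y' (24) + 10 = 8 → 'i'
Result = "vyxovi"


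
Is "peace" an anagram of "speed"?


Word 1: "speed" → sorted: deeps
Word 2: "peace" → sorted: aceep
Same letters? deeps != aceep
Anagram = No


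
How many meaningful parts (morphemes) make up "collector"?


Word: "collector"
Morphemes: collect / -or
Each morpheme carries meaning
= 2 morphemes


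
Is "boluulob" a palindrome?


Word: "boluulob"
Reversed: "boluulob"
Forward == Backward? boluulob == boluulob
Palindrome = Yes


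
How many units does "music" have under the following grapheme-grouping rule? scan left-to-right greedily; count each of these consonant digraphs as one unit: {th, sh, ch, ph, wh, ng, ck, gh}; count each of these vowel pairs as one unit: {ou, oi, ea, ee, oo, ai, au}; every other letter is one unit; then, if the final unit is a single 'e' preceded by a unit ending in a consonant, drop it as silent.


Word: "music" (5 letters)
Left-to-right scan:
  1. 'm' (letter)
  2. 'u' (letter)
  3. 's' (letter)
  4. 'i' (letter)
  5. 'c' (letter)
Units from scan: 5
Sound units = 5 units


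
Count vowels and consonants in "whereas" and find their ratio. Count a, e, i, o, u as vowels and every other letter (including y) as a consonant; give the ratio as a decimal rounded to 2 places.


Word: "whereas"
Vowels (a,e,i,o,u): 3
Consonants: 4
Ratio = 3/4
= 0.75


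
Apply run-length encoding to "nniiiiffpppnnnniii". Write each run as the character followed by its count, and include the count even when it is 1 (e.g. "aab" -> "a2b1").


String: "nniiiiffpppnnnniii"
Scanning for consecutive runs:
  'n' x 2
  'i' x 4
  'f' x 2
  'p' x 3
  'n' x 4
  'i' x 3
RLE = "n2i4f2p3n4i3"


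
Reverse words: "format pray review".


Original: "format pray review"
Words (1..n): format | pray | review
Reversed (n..1): review | pray | format
Result = "review pray format"


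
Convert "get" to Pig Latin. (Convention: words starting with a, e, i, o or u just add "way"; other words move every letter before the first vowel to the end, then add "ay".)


Word: "get"
Starts with consonant(s) → move to end, add 'ay'
Consonant cluster: "g"
Pig Latin = "etgay"


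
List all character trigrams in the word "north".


Word: "north" (length 5)
Number of trigrams = 5 - 3 + 1 = 3
  Position 0: "nor"
  Position 1: "ort"
  Position 2: "rth"
Trigrams = "nor", "ort", "rth"


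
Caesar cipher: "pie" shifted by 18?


Word: "pie"
Shift: 18
Each letter → (letter + shift) mod 26:
  'p' (15) + 18 = 7 → 'h'
  'i' (8) + 18 = 0 → 'a'
  'e' (4) + 18 = 22 → 'w'
Result = "haw"


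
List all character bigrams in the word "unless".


Word: "unless" (length 6)
Number of bigrams = 6 - 2 + 1 = 5
  Position 0: "un"
  Position 1: "nl"
  Position 2: "le"
  Position 3: "es"
  Position 4: "ss"
Bigrams = "un", "nl", "le", "es", "ss"


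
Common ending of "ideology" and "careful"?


Word 1: "ideology"
Word 2: "careful"
Comparing from end:
  Pos -1: 'y' != 'l' (stop)
LCS = "" (length 0)


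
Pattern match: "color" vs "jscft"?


Pattern of "color": [0, 1, 2, 1, 3]
Pattern of "jscft": [0, 1, 2, 3, 4]
Patterns do not match
Same pattern = No


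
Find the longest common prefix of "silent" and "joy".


Word 1: "silent"
Word 2: "joy"
Comparing from start:
  Pos 0: 's' != 'j' (stop)
LCP = "" (length 0)


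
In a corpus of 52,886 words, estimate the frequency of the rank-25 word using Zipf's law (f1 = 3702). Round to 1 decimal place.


Zipf's law: f(r) = f(1) / r
f(1) = 3702
f(25) = 3702 / 25
= 148.1 occurrences


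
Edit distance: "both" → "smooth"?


Word 1: "both" (length 4)
Word 2: "smooth" (length 6)
One optimal edit sequence (insert/delete/substitute each cost 1):
  1. insert 's'  (+1)
  2. insert 'm'  (+1)
  3. substitute 'b' -> 'o'  (+1)
  4. keep 'o'
  5. keep 't'
  6. keep 'h'
Total edit operations: 3
Edit distance = 3


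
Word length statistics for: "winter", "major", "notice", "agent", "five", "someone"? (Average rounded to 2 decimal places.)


Lengths: "winter"=6, "major"=5, "notice"=6, "agent"=5, "five"=4, "someone"=7
Sum = 33, Count = 6
Average = 33/6 = 5.50
= avg=5.50, min=4, max=7


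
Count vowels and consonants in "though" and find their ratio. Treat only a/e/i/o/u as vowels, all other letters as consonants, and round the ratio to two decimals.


Word: "though"
Vowels (a,e,i,o,u): 2
Consonants: 4
Ratio = 2/4
= 0.50


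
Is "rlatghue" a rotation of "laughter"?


Word: "laughter", Candidate: "rlatghue"
Method: check if candidate is substring of word+word
"laughterlaughter" contains "rlatghue"? No
Is rotation = No


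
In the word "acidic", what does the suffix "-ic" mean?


Suffix: -ic
Example: acidic (acid + -ic)
Meaning = relating to


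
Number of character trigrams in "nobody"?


Word: "nobody" (length 6)
Number of 3-grams = length - 3 + 1 = 6 - 3 + 1
= 4


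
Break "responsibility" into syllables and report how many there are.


Word: "responsibility"
Syllable breakdown: re · spon · si · bil · i · ty
Counting: 6 parts
= 6 syllables


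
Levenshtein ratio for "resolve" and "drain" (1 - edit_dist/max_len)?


Word 1: "resolve" (length 7)
Word 2: "drain" (length 5)
One optimal edit sequence:
  1. delete 'r'  (+1)
  2. delete 'e'  (+1)
  3. substitute 's' -> 'd'  (+1)
  4. substitute 'o' -> 'r'  (+1)
  5. substitute 'l' -> 'a'  (+1)
  6. substitute 'v' -> 'i'  (+1)
  7. substitute 'e' -> 'n'  (+1)
Edit distance = 7
Max length = max(7, 5) = 7
Similarity = 1 - 7/7
= 0.0000


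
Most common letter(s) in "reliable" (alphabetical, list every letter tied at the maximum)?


Word: "reliable"
Letter counts:
  'a': 1
  'b': 1
  'e': 2
  'i': 1
  'l': 2
  'r': 1
Maximum count = 2
Most frequent = 'e', 'l' (2 times each)


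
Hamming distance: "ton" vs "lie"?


Comparing character by character (same length = 3):
  Pos 0: 't' vs 'l' !=
  Pos 1: 'o' vs 'i' !=
  Pos 2: 'n' vs 'e' !=
Hamming distance = 3


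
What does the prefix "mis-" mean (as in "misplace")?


Prefix: mis-
Example: misplace = mis- + place
Meaning = wrongly


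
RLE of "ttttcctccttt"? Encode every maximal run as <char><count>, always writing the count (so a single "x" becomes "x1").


String: "ttttcctccttt"
Scanning for consecutive runs:
  't' x 4
  'c' x 2
  't' x 1
  'c' x 2
  't' x 3
RLE = "t4c2t1c2t3"


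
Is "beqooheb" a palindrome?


Word: "beqooheb"
Reversed: "behooqeb"
Forward == Backward? beqooheb != behooqeb
Palindrome = No


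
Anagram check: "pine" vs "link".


Word 1: "pine" → sorted: einp
Word 2: "link" → sorted: ikln
Same letters? einp != ikln
Anagram = No


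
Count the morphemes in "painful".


Word: "painful"
Morphemes: pain / -ful
Each morpheme carries meaning
= 2 morphemes


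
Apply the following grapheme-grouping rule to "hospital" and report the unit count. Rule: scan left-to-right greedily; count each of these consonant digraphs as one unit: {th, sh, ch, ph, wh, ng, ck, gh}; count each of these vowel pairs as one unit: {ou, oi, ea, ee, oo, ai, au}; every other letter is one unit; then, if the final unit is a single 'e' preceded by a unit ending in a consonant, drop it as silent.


Word: "hospital" (8 letters)
Left-to-right scan:
  1. 'h' (letter)
  2. 'o' (letter)
  3. 's' (letter)
  4. 'p' (letter)
  5. 'i' (letter)
  6. 't' (letter)
  7. 'a' (letter)
  8. 'l' (letter)
Units from scan: 8
Sound units = 8 units


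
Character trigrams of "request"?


Word: "request" (length 7)
Number of trigrams = 7 - 3 + 1 = 5
  Position 0: "req"
  Position 1: "equ"
  Position 2: "que"
  Position 3: "ues"
  Position 4: "est"
Trigrams = "req", "equ", "que", "ues", "est"


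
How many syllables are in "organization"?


Word: "organization"
Syllable breakdown: or · gan · i · za · tion
Counting: 5 parts
= 5 syllables


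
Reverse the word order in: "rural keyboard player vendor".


Original: "rural keyboard player vendor"
Words (1..n): rural | keyboard | player | vendor
Reversed (n..1): vendor | player | keyboard | rural
Result = "vendor player keyboard rural"


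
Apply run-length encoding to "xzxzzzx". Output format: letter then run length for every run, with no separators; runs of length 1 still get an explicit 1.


String: "xzxzzzx"
Scanning for consecutive runs:
  'x' x 1
  'z' x 1
  'x' x 1
  'z' x 3
  'x' x 1
RLE = "x1z1x1z3x1"


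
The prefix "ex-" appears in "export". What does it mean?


Prefix: ex-
Example: export (ex- + port)
Meaning = out / former


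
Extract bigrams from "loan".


Word: "loan" (length 4)
Number of bigrams = 4 - 2 + 1 = 3
  Position 0: "lo"
  Position 1: "oa"
  Position 2: "an"
Bigrams = "lo", "oa", "an"


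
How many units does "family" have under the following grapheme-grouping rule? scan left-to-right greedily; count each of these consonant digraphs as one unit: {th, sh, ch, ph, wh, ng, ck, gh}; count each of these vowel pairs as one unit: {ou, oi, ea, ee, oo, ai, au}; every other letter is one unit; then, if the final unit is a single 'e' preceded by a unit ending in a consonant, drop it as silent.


Word: "family" (6 letters)
Left-to-right scan:
  (1) 'f' (letter)
  (2) 'a' (letter)
  (3) 'm' (letter)
  (4) 'i' (letter)
  (5) 'l' (letter)
  (6) 'y' (letter)
Units from scan: 6
Sound units = 6 units


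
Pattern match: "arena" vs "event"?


Pattern of "arena": [0, 1, 2, 3, 0]
Pattern of "event": [0, 1, 0, 2, 3]
Patterns do not match
Same pattern = No


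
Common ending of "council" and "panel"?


Word 1: "council"
Word 2: "panel"
Comparing from end:
  Pos -1: 'l' == 'l'
  Pos -2: 'i' != 'e' (stop)
LCS = "l" (length 1)


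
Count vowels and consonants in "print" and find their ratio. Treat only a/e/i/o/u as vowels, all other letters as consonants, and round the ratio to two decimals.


Word: "print"
Vowels (a,e,i,o,u): 1
Consonants: 4
Ratio = 1/4
= 0.25


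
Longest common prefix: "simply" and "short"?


Word 1: "simply"
Word 2: "short"
Comparing from start:
  Pos 0: 's' == 's'
  Pos 1: 'i' != 'h' (stop)
LCP = "s" (length 1)


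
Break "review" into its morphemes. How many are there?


Word: "review"
Morphemes: re- + view
Each morpheme carries meaning
= 2 morphemes


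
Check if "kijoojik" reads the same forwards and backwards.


Word: "kijoojik"
Reversed: "kijoojik"
Forward == Backward? kijoojik == kijoojik
Palindrome = Yes


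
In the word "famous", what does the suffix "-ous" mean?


Suffix: -ous
As in: famous -> fame + -ous, with a spelling change
Meaning = having quality of


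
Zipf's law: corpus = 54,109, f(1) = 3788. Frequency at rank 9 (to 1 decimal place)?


Zipf's law: f(r) = f(1) / r
f(1) = 3788
f(9) = 3788 / 9
= 420.9 occurrences


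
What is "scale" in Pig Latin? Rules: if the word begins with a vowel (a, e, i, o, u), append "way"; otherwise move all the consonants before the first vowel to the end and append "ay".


Word: "scale"
Starts with consonant(s) → move to end, add 'ay'
Consonant cluster: "sc"
Pig Latin = "alescay"


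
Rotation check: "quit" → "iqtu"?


Word: "quit", Candidate: "iqtu"
Method: check if candidate is substring of word+word
"quitquit" contains "iqtu"? No
Is rotation = No


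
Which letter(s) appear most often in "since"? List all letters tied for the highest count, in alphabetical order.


Word: "since"
Letter counts:
  'c': 1
  'e': 1
  'i': 1
  'n': 1
  's': 1
Maximum count = 1
Most frequent = 'c', 'e', 'i', 'n', 's' (1 time each)


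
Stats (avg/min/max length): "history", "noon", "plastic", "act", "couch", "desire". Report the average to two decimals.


Lengths: "history"=7, "noon"=4, "plastic"=7, "act"=3, "couch"=5, "desire"=6
Sum = 32, Count = 6
Average = 32/6 = 5.33
= avg=5.33, min=3, max=7


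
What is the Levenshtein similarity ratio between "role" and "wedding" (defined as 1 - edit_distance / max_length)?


Word 1: "role" (length 4)
Word 2: "wedding" (length 7)
One optimal edit sequence:
  1. insert 'w'  (+1)
  2. insert 'e'  (+1)
  3. insert 'd'  (+1)
  4. substitute 'r' -> 'd'  (+1)
  5. substitute 'o' -> 'i'  (+1)
  6. substitute 'l' -> 'n'  (+1)
  7. substitute 'e' -> 'g'  (+1)
Edit distance = 7
Max length = max(4, 7) = 7
Similarity = 1 - 7/7
= 0.0000


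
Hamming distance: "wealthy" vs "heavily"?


Comparing character by character (same length = 7):
  Pos 0: 'w' vs 'h' !=
  Pos 1: 'e' vs 'e' =
  Pos 2: 'a' vs 'a' =
  Pos 3: 'l' vs 'v' !=
  Pos 4: 't' vs 'i' !=
  Pos 5: 'h' vs 'l' !=
  Pos 6: 'y' vs 'y' =
Hamming distance = 4


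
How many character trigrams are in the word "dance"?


Word: "dance" (length 5)
Number of 3-grams = length - 3 + 1 = 5 - 3 + 1
= 3


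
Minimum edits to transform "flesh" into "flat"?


Word 1: "flesh" (length 5)
Word 2: "flat" (length 4)
One optimal edit sequence (insert/delete/substitute each cost 1):
  1. keep 'f'
  2. keep 'l'
  3. delete 'e'  (+1)
  4. substitute 's' -> 'a'  (+1)
  5. substitute 'h' -> 't'  (+1)
Total edit operations: 3
Edit distance = 3


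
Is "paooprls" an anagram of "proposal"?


Word 1: "proposal" → sorted: aloopprs
Word 2: "paooprls" → sorted: aloopprs
Same letters? aloopprs == aloopprs
Anagram = Yes


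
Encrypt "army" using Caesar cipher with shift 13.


Word: "army"
Shift: 13
Each letter → (letter + shift) mod 26:
  'a' (0) + 13 = 13 → 'n'
  'r' (17) + 13 = 4 → 'e'
  'm' (12) + 13 = 25 → 'z'
  'y' (24) + 13 = 11 → 'l'
Result = "nezl"


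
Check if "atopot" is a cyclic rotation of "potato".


Word: "potato", Candidate: "atopot"
Method: check if candidate is substring of word+word
"potatopotato" contains "atopot"? Yes
Is rotation = Yes


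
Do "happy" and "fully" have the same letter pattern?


Pattern of "happy": [0, 1, 2, 2, 3]
Pattern of "fully": [0, 1, 2, 2, 3]
Patterns match
Same pattern = Yes


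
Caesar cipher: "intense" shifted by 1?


Word: "intense"
Shift: 1
Each letter → (letter + shift) mod 26:
  'i' (8) + 1 = 9 → 'j'
  'n' (13) + 1 = 14 → 'o'
  't' (19) + 1 = 20 → 'u'
  'e' (4) + 1 = 5 → 'f'
  'n' (13) + 1 = 14 → 'o'
  's' (18) + 1 = 19 → 't'
  'e' (4) + 1 = 5 → 'f'
Result = "joufotf"


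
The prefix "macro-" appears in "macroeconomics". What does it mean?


Prefix: macro-
Example: macroeconomics = macro- + economics
Meaning = large


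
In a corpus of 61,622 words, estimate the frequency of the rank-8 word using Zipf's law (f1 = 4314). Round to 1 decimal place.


Zipf's law: f(r) = f(1) / r
f(1) = 4314
f(8) = 4314 / 8
= 539.3 occurrences


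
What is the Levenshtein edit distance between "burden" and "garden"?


Word 1: "burden" (length 6)
Word 2: "garden" (length 6)
One optimal edit sequence (insert/delete/substitute each cost 1):
  1. substitute 'b' -> 'g'  (+1)
  2. substitute 'u' -> 'a'  (+1)
  3. keep 'r'
  4. keep 'd'
  5. keep 'e'
  6. keep 'n'
Total edit operations: 2
Edit distance = 2


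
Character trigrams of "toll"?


Word: "toll" (length 4)
Number of trigrams = 4 - 3 + 1 = 2
  Position 0: "tol"
  Position 1: "oll"
Trigrams = "tol", "oll"


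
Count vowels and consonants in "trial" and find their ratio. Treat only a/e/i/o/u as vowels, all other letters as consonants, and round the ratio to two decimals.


Word: "trial"
Vowels (a,e,i,o,u): 2
Consonants: 3
Ratio = 2/3
= 0.67


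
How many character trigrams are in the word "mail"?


Word: "mail" (length 4)
Number of 3-grams = length - 3 + 1 = 4 - 3 + 1
= 2


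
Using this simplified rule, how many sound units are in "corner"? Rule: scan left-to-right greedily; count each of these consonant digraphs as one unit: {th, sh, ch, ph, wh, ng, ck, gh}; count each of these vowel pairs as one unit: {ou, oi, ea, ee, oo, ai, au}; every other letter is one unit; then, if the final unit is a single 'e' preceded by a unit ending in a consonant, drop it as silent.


Word: "corner" (6 letters)
Left-to-right scan:
  1. 'c' (letter)
  2. 'o' (letter)
  3. 'r' (letter)
  4. 'n' (letter)
  5. 'e' (letter)
  6. 'r' (letter)
Units from scan: 6
Sound units = 6 units


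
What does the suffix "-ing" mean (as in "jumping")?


Suffix: -ing
Example: jumping (jump + -ing)
Meaning = present participle


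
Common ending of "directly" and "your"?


Word 1: "directly"
Word 2: "your"
Comparing from end:
  Pos -1: 'y' != 'r' (stop)
LCS = "" (length 0)


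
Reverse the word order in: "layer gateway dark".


Original: "layer gateway dark"
Words (1..n): layer | gateway | dark
Reversed (n..1): dark | gateway | layer
Result = "dark gateway layer"


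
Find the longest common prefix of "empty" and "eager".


Word 1: "empty"
Word 2: "eager"
Comparing from start:
  Pos 0: 'e' == 'e'
  Pos 1: 'm' != 'a' (stop)
LCP = "e" (length 1)


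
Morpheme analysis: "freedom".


Word: "freedom"
Morphemes: free + -dom
Each morpheme carries meaning
= 2 morphemes


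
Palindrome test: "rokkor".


Word: "rokkor"
Reversed: "rokkor"
Forward == Backward? rokkor == rokkor
Palindrome = Yes


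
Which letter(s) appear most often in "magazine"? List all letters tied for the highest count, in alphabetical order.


Word: "magazine"
Letter counts:
  'a': 2
  'e': 1
  'g': 1
  'i': 1
  'm': 1
  'n': 1
  'z': 1
Maximum count = 2
Most frequent = 'a' (2 times each)


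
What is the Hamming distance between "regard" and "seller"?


Comparing character by character (same length = 6):
  Pos 0: 'r' vs 's' !=
  Pos 1: 'e' vs 'e' =
  Pos 2: 'g' vs 'l' !=
  Pos 3: 'a' vs 'l' !=
  Pos 4: 'r' vs 'e' !=
  Pos 5: 'd' vs 'r' !=
Hamming distance = 5


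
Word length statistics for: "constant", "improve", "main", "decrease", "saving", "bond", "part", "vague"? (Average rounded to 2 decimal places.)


Lengths: "constant"=8, "improve"=7, "main"=4, "decrease"=8, "saving"=6, "bond"=4, "part"=4, "vague"=5
Sum = 46, Count = 8
Average = 46/8 = 5.75
= avg=5.75, min=4, max=8


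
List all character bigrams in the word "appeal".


Word: "appeal" (length 6)
Number of bigrams = 6 - 2 + 1 = 5
  Position 0: "ap"
  Position 1: "pp"
  Position 2: "pe"
  Position 3: "ea"
  Position 4: "al"
Bigrams = "ap", "pp", "pe", "ea", "al"


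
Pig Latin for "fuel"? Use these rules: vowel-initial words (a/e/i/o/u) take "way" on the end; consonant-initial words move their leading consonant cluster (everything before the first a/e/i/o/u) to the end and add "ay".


Word: "fuel"
Starts with consonant(s) → move to end, add 'ay'
Consonant cluster: "f"
Pig Latin = "uelfay"


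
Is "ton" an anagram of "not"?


Word 1: "not" → sorted: not
Word 2: "ton" → sorted: not
Same letters? not == not
Anagram = Yes


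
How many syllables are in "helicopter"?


Word: "helicopter"
Syllable breakdown: hel · i · cop · ter
Counting: 4 parts
= 4 syllables


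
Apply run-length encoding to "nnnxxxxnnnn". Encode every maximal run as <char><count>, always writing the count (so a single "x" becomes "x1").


String: "nnnxxxxnnnn"
Scanning for consecutive runs:
  'n' x 3
  'x' x 4
  'n' x 4
RLE = "n3x4n4"


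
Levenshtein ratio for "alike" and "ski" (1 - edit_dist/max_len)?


Word 1: "alike" (length 5)
Word 2: "ski" (length 3)
One optimal edit sequence:
  1. delete 'a'  (+1)
  2. delete 'l'  (+1)
  3. substitute 'i' -> 's'  (+1)
  4. keep 'k'
  5. substitute 'e' -> 'i'  (+1)
Edit distance = 4
Max length = max(5, 3) = 5
Similarity = 1 - 4/5
= 0.2000


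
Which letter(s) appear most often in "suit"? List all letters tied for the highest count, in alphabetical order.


Word: "suit"
Letter counts:
  'i': 1
  's': 1
  't': 1
  'u': 1
Maximum count = 1
Most frequent = 'i', 's', 't', 'u' (1 time each)


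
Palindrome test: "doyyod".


Word: "doyyod"
Reversed: "doyyod"
Forward == Backward? doyyod == doyyod
Palindrome = Yes


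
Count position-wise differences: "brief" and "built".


Comparing character by character (same length = 5):
  Pos 0: 'b' vs 'b' =
  Pos 1: 'r' vs 'u' !=
  Pos 2: 'i' vs 'i' =
  Pos 3: 'e' vs 'l' !=
  Pos 4: 'f' vs 't' !=
Hamming distance = 3


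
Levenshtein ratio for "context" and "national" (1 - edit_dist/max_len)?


Word 1: "context" (length 7)
Word 2: "national" (length 8)
One optimal edit sequence:
  1. insert 'n'  (+1)
  2. substitute 'c' -> 'a'  (+1)
  3. substitute 'o' -> 't'  (+1)
  4. substitute 'n' -> 'i'  (+1)
  5. substitute 't' -> 'o'  (+1)
  6. substitute 'e' -> 'n'  (+1)
  7. substitute 'x' -> 'a'  (+1)
  8. substitute 't' -> 'l'  (+1)
Edit distance = 8
Max length = max(7, 8) = 8
Similarity = 1 - 8/8
= 0.0000


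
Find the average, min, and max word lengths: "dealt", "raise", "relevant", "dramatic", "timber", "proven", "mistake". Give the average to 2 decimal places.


Lengths: "dealt"=5, "raise"=5, "relevant"=8, "dramatic"=8, "timber"=6, "proven"=6, "mistake"=7
Sum = 45, Count = 7
Average = 45/7 = 6.43
= avg=6.43, min=5, max=8


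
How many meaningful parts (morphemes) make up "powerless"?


Word: "powerless"
Morphemes: power + -less
Each morpheme carries meaning
= 2 morphemes


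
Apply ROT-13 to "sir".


Word: "sir"
Shift: 13
Each letter → (letter + shift) mod 26:
  's' (18) + 13 = 5 → 'f'
  'i' (8) + 13 = 21 → 'v'
  'r' (17) + 13 = 4 → 'e'
Result = "fve"


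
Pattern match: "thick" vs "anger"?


Pattern of "thick": [0, 1, 2, 3, 4]
Pattern of "anger": [0, 1, 2, 3, 4]
Patterns match
Same pattern = Yes


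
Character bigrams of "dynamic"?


Word: "dynamic" (length 7)
Number of bigrams = 7 - 2 + 1 = 6
  Position 0: "dy"
  Position 1: "yn"
  Position 2: "na"
  Position 3: "am"
  Position 4: "mi"
  Position 5: "ic"
Bigrams = "dy", "yn", "na", "am", "mi", "ic"


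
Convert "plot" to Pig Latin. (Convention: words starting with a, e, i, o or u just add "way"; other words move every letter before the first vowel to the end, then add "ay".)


Word: "plot"
Starts with consonant(s) → move to end, add 'ay'
Consonant cluster: "pl"
Pig Latin = "otplay"


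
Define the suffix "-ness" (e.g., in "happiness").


Suffix: -ness
As in: happiness -> happy + -ness, with a spelling change
Meaning = state of being


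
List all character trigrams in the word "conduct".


Word: "conduct" (length 7)
Number of trigrams = 7 - 3 + 1 = 5
  Position 0: "con"
  Position 1: "ond"
  Position 2: "ndu"
  Position 3: "duc"
  Position 4: "uct"
Trigrams = "con", "ond", "ndu", "duc", "uct"
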